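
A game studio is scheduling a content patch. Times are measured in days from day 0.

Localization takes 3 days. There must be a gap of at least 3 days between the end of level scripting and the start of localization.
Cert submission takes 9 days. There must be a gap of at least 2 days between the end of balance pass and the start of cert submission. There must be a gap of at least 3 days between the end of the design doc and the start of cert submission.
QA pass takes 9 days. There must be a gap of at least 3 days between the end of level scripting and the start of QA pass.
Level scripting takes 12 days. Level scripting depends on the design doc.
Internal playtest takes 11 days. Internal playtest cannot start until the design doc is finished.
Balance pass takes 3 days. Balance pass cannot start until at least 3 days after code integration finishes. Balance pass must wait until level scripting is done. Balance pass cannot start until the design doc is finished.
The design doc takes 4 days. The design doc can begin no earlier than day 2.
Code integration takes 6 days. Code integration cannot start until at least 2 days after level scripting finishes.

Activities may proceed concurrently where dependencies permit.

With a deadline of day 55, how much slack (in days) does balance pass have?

The design doc waits on its own release at day 2, so it starts at day 2 and finishes at 2 + 4 = day 6.
Level scripting cannot begin until the design doc (finishes day 6). It runs from day 6 to 6 + 12 = day 18.
After level scripting (finishes day 18, plus 2-day gap → day 20), code integration can start at day 20 and finishes at day 26.
Balance pass has to wait for code integration (finishes day 26, plus 3-day gap → day 29); level scripting (finishes day 18); the design doc (finishes day 6). The latest of these is day 29, so balance pass runs day 29 to 29 + 3 = day 32.

Working backward from the deadline:
Nothing follows cert submission; the deadline of day 55 is its only limit. It must start by 55 − 9 = day 46.
Since cert submission (must start by day 46, minus 2-day gap → day 44) depends on it, balance pass must finish by day 44. Backing off its 3-day duration gives a latest start of day 41.
So balance pass can start as early as day 29 and as late as day 41, giving 41 − 29 = 12 days of slack.

12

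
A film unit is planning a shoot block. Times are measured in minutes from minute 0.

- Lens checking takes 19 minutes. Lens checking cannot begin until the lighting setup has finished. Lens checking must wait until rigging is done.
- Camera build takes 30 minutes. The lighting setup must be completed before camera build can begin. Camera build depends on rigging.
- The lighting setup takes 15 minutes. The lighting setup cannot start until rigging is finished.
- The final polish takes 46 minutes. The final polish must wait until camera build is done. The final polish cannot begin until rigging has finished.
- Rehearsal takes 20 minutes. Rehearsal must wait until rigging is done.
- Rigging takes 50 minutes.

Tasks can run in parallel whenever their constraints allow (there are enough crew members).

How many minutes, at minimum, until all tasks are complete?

141

Rigging has no prerequisites, so it starts at minute 0 and finishes at minute 50.
Rehearsal waits on rigging (finishes minute 50), so it starts at minute 50 and finishes at 50 + 20 = minute 70.
The lighting setup cannot begin until rigging (finishes minute 50). It runs from minute 50 to 50 + 15 = minute 65.
Lens checking has to wait for the lighting setup (finishes minute 65); rigging (finishes minute 50). The latest of these is minute 65, so lens checking runs minute 65 to 65 + 19 = minute 84.
Camera build cannot start until the lighting setup (finishes minute 65); rigging (finishes minute 50). The controlling bound is minute 65, so camera build finishes at 65 + 30 = minute 95.
For the final polish: camera build (finishes minute 95); rigging (finishes minute 50). Taking the maximum gives a start of minute 95, and it finishes at 95 + 46 = minute 141.
All tasks are finished once the last one completes. Finish times: Rigging at 50, The lighting setup at 65, Camera build at 95, Lens checking at 84, Rehearsal at 70, The final polish at 141. The latest is minute 141.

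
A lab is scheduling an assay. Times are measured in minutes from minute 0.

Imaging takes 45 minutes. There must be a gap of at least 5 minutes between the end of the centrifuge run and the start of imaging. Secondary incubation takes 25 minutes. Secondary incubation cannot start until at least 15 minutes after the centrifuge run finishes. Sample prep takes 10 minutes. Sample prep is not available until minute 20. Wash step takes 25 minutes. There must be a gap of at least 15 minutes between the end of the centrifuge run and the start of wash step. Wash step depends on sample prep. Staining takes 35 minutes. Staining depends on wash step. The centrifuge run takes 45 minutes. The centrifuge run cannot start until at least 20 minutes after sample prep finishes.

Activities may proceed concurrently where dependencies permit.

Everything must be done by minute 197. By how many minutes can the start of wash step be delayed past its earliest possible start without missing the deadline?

27

Sample prep cannot begin until its own release at minute 20. It runs from minute 20 to 20 + 10 = minute 30.
The centrifuge run waits on sample prep (finishes minute 30, plus 20-minute gap → minute 50), so it starts at minute 50 and finishes at 50 + 45 = minute 95.
Wash step needs all of the centrifuge run (finishes minute 95, plus 15-minute gap → minute 110); sample prep (finishes minute 30). That puts its earliest start at minute 110; it finishes at 110 + 25 = minute 135.

Working backward from the deadline:
Nothing follows staining; the deadline of minute 197 is its only limit. It must start by 197 − 35 = minute 162.
Wash step must finish before staining (must start by minute 162). With a 25-minute duration, wash step must start by 162 − 25 = minute 137.
So wash step can start as early as minute 110 and as late as minute 137, giving 137 − 110 = 27 minutes of slack.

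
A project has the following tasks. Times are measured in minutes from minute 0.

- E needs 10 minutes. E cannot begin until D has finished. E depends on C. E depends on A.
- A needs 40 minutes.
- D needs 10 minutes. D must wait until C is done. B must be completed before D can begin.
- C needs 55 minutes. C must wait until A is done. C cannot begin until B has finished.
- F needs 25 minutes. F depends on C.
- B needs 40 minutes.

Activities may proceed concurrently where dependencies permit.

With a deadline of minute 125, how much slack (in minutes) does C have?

Nothing blocks B, so it runs from minute 0 to minute 40.
A can start immediately at minute 0; it finishes at minute 40.
For C: A (finishes minute 40); B (finishes minute 40). Taking the maximum gives a start of minute 40, and it finishes at 40 + 55 = minute 95.

Working backward from the deadline:
To finish by minute 125, E (duration 10) must start no later than minute 115.
Since E (must start by minute 115) depends on it, D must finish by minute 115. Backing off its 10-minute duration gives a latest start of minute 105.
Nothing follows F; the deadline of minute 125 is its only limit. It must start by 125 − 25 = minute 100.
C must finish in time for D (must start by minute 105); E (must start by minute 115); F (must start by minute 100). The tightest is minute 100, so C must start by 100 − 55 = minute 45.
So C can start as early as minute 40 and as late as minute 45, giving 45 − 40 = 5 minutes of slack.

5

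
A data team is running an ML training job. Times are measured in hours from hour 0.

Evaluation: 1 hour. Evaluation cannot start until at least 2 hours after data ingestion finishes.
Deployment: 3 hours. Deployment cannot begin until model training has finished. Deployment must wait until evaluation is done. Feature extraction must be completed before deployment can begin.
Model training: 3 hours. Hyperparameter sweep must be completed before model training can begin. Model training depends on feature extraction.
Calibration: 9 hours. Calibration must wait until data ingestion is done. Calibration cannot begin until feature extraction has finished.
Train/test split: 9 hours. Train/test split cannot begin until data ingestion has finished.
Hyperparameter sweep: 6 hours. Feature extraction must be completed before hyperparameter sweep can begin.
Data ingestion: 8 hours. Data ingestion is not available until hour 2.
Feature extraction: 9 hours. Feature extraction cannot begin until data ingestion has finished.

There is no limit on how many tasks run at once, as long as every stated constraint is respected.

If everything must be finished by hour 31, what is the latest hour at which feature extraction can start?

10

Deployment has no dependents, so it just needs to finish by hour 31. Starting by 31 − 3 = hour 28 achieves that.
Since deployment (must start by hour 28) depends on it, model training must finish by hour 28. Backing off its 3-hour duration gives a latest start of hour 25.
Hyperparameter sweep has to be done before model training (must start by hour 25). That means finishing by hour 25, i.e. starting by 25 − 6 = hour 19.
To finish by hour 31, calibration (duration 9) must start no later than hour 22.
Feature extraction feeds hyperparameter sweep (must start by hour 19); model training (must start by hour 25); calibration (must start by hour 22); deployment (must start by hour 28). Taking the minimum, feature extraction must finish by hour 19 and start by 19 − 9 = hour 10.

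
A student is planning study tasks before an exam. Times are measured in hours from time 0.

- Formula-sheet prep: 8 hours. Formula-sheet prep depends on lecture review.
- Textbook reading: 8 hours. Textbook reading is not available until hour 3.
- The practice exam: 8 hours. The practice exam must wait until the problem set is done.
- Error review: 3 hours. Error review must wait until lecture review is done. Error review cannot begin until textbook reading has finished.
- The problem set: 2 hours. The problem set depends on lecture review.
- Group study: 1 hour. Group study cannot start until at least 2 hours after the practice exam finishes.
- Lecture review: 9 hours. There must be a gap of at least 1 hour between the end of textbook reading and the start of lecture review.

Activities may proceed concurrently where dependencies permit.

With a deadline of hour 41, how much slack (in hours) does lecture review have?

7

Textbook reading waits on its own release at hour 3, so it starts at hour 3 and finishes at 3 + 8 = hour 11.
Lecture review waits on textbook reading (finishes hour 11, plus 1-hour gap → hour 12), so it starts at hour 12 and finishes at 12 + 9 = hour 21.

Working backward from the deadline:
Group study has no dependents, so it just needs to finish by hour 41. Starting by 41 − 1 = hour 40 achieves that.
The practice exam feeds into group study (must start by hour 40, minus 2-hour gap → hour 38); so the practice exam must finish by hour 38 and therefore start by hour 30.
The problem set feeds into the practice exam (must start by hour 30); so the problem set must finish by hour 30 and therefore start by hour 28.
Nothing follows error review; the deadline of hour 41 is its only limit. It must start by 41 − 3 = hour 38.
Formula-sheet prep must finish by hour 41; it takes 8 hours, so it must start by 41 − 8 = hour 33.
Lecture review feeds the problem set (must start by hour 28); error review (must start by hour 38); formula-sheet prep (must start by hour 33). Taking the minimum, lecture review must finish by hour 28 and start by 28 − 9 = hour 19.
So lecture review can start as early as hour 12 and as late as hour 19, giving 19 − 12 = 7 hours of slack.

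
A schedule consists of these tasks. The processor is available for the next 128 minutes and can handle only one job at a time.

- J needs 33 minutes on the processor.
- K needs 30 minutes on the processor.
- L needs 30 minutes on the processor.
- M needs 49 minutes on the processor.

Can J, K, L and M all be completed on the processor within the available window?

Running back to back, the jobs need 33 + 30 + 30 + 49 = 142 minutes on the processor.
Since 142 > 128, they cannot all fit.

No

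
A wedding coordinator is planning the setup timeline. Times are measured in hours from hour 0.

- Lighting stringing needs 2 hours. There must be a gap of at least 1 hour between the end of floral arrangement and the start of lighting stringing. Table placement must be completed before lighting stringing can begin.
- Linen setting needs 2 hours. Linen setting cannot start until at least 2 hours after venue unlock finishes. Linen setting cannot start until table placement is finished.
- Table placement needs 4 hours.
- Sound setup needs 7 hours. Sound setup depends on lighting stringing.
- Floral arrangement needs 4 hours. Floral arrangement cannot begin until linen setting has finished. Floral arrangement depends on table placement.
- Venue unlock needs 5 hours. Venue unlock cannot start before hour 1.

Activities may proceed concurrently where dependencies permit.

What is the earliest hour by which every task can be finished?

Nothing blocks table placement, so it runs from hour 0 to hour 4.
Venue unlock cannot begin until its own release at hour 1. It runs from hour 1 to 1 + 5 = hour 6.
For linen setting: venue unlock (finishes hour 6, plus 2-hour gap → hour 8); table placement (finishes hour 4). Taking the maximum gives a start of hour 8, and it finishes at 8 + 2 = hour 10.
Floral arrangement cannot start until linen setting (finishes hour 10); table placement (finishes hour 4). The controlling bound is hour 10, so floral arrangement finishes at 10 + 4 = hour 14.
Lighting stringing cannot start until floral arrangement (finishes hour 14, plus 1-hour gap → hour 15); table placement (finishes hour 4). The controlling bound is hour 15, so lighting stringing finishes at 15 + 2 = hour 17.
After lighting stringing (finishes hour 17), sound setup can start at hour 17 and finishes at hour 24.
All tasks are finished once the last one completes. Finish times: Venue unlock at 6, Table placement at 4, Linen setting at 10, Floral arrangement at 14, Lighting stringing at 17, Sound setup at 24. The latest is hour 24.

24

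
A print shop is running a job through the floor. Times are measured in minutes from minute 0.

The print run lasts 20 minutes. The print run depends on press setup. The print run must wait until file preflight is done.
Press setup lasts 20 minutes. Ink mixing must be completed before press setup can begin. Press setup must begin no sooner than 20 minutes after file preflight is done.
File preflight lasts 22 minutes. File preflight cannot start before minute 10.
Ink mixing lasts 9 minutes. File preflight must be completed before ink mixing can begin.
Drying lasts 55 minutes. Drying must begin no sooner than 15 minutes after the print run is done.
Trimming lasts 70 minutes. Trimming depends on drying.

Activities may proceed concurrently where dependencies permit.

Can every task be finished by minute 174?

No

File preflight cannot begin until its own release at minute 10. It runs from minute 10 to 10 + 22 = minute 32.
Ink mixing cannot begin until file preflight (finishes minute 32). It runs from minute 32 to 32 + 9 = minute 41.
Press setup cannot start until ink mixing (finishes minute 41); file preflight (finishes minute 32, plus 20-minute gap → minute 52). The controlling bound is minute 52, so press setup finishes at 52 + 20 = minute 72.
For the print run: press setup (finishes minute 72); file preflight (finishes minute 32). Taking the maximum gives a start of minute 72, and it finishes at 72 + 20 = minute 92.
After the print run (finishes minute 92, plus 15-minute gap → minute 107), drying can start at minute 107 and finishes at minute 162.
Trimming cannot begin until drying (finishes minute 162). It runs from minute 162 to 162 + 70 = minute 232.
The earliest everything can be done is minute 232, which is after the deadline of 174, so it is not possible.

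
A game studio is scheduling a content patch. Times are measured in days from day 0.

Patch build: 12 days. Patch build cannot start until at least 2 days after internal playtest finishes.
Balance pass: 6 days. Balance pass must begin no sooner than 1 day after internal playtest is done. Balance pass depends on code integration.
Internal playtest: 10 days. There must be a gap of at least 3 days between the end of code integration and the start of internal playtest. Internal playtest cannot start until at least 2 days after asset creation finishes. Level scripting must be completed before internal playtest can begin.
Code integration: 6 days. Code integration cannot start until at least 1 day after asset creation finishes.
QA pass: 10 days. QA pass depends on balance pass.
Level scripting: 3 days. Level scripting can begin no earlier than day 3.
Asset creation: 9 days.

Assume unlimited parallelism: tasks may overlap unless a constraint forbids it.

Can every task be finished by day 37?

No

Level scripting waits on its own release at day 3, so it starts at day 3 and finishes at 3 + 3 = day 6.
Asset creation can start immediately at day 0; it finishes at day 9.
Code integration cannot begin until asset creation (finishes day 9, plus 1-day gap → day 10). It runs from day 10 to 10 + 6 = day 16.
Internal playtest has to wait for code integration (finishes day 16, plus 3-day gap → day 19); asset creation (finishes day 9, plus 2-day gap → day 11); level scripting (finishes day 6). The latest of these is day 19, so internal playtest runs day 19 to 19 + 10 = day 29.
After internal playtest (finishes day 29, plus 2-day gap → day 31), patch build can start at day 31 and finishes at day 43.
Balance pass cannot start until internal playtest (finishes day 29, plus 1-day gap → day 30); code integration (finishes day 16). The controlling bound is day 30, so balance pass finishes at 30 + 6 = day 36.
After balance pass (finishes day 36), QA pass can start at day 36 and finishes at day 46.
The earliest everything can be done is day 46, which is after the deadline of 37, so it is not possible.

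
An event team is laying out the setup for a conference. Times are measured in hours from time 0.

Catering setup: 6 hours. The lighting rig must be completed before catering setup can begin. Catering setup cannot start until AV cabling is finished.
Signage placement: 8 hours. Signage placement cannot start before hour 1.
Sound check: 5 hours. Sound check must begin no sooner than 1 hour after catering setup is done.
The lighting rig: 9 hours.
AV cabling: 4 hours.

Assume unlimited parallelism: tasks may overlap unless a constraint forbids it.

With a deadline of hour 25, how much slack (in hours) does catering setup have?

AV cabling has no prerequisites, so it starts at hour 0 and finishes at hour 4.
The lighting rig can start immediately at hour 0; it finishes at hour 9.
For catering setup: the lighting rig (finishes hour 9); AV cabling (finishes hour 4). Taking the maximum gives a start of hour 9, and it finishes at 9 + 6 = hour 15.

Working backward from the deadline:
To finish by hour 25, sound check (duration 5) must start no later than hour 20.
Catering setup feeds into sound check (must start by hour 20, minus 1-hour gap → hour 19); so catering setup must finish by hour 19 and therefore start by hour 13.
So catering setup can start as early as hour 9 and as late as hour 13, giving 13 − 9 = 4 hours of slack.

4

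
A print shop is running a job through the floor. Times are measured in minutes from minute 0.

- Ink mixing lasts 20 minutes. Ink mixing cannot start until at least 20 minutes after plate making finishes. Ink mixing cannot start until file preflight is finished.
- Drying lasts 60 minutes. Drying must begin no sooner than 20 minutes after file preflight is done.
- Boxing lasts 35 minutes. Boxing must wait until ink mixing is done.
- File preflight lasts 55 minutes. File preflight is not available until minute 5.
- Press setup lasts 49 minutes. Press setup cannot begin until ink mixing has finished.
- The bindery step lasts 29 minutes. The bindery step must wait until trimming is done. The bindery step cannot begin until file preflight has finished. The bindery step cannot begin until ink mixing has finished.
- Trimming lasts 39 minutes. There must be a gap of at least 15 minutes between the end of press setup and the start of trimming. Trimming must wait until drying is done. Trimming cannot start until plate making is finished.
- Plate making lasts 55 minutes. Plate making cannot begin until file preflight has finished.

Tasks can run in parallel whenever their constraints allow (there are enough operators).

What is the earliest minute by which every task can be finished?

File preflight cannot begin until its own release at minute 5. It runs from minute 5 to 5 + 55 = minute 60.
Drying cannot begin until file preflight (finishes minute 60, plus 20-minute gap → minute 80). It runs from minute 80 to 80 + 60 = minute 140.
Plate making waits on file preflight (finishes minute 60), so it starts at minute 60 and finishes at 60 + 55 = minute 115.
Ink mixing needs all of plate making (finishes minute 115, plus 20-minute gap → minute 135); file preflight (finishes minute 60). That puts its earliest start at minute 135; it finishes at 135 + 20 = minute 155.
After ink mixing (finishes minute 155), boxing can start at minute 155 and finishes at minute 190.
After ink mixing (finishes minute 155), press setup can start at minute 155 and finishes at minute 204.
Trimming cannot start until press setup (finishes minute 204, plus 15-minute gap → minute 219); drying (finishes minute 140); plate making (finishes minute 115). The controlling bound is minute 219, so trimming finishes at 219 + 39 = minute 258.
The bindery step needs all of trimming (finishes minute 258); file preflight (finishes minute 60); ink mixing (finishes minute 155). That puts its earliest start at minute 258; it finishes at 258 + 29 = minute 287.
All tasks are finished once the last one completes. Finish times: File preflight at 60, Plate making at 115, Ink mixing at 155, Press setup at 204, Drying at 140, Trimming at 258, The bindery step at 287, Boxing at 190. The latest is minute 287.

287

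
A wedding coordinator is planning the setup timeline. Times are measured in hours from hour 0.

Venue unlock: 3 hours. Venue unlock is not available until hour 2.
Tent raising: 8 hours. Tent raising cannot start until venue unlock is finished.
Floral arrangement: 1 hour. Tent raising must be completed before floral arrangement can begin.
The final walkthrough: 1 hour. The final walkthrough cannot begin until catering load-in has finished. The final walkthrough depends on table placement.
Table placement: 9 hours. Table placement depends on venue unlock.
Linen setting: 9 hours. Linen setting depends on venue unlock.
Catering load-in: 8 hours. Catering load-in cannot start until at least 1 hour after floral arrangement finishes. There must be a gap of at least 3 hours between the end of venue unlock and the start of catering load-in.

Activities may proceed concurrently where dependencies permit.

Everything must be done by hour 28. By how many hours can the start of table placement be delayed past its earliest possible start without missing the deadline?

13

Venue unlock cannot begin until its own release at hour 2. It runs from hour 2 to 2 + 3 = hour 5.
Table placement cannot begin until venue unlock (finishes hour 5). It runs from hour 5 to 5 + 9 = hour 14.

Working backward from the deadline:
Nothing follows the final walkthrough; the deadline of hour 28 is its only limit. It must start by 28 − 1 = hour 27.
Table placement feeds into the final walkthrough (must start by hour 27); so table placement must finish by hour 27 and therefore start by hour 18.
So table placement can start as early as hour 5 and as late as hour 18, giving 18 − 5 = 13 hours of slack.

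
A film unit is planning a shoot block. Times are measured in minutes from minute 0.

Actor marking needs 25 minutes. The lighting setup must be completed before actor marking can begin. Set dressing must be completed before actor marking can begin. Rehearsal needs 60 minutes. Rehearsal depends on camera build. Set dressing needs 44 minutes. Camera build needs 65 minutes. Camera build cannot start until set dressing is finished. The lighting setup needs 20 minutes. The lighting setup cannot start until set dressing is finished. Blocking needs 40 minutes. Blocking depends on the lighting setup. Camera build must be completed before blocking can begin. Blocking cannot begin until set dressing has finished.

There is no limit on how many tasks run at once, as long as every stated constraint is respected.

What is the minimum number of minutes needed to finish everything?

Set dressing has no prerequisites, so it starts at minute 0 and finishes at minute 44.
Camera build waits on set dressing (finishes minute 44), so it starts at minute 44 and finishes at 44 + 65 = minute 109.
After camera build (finishes minute 109), rehearsal can start at minute 109 and finishes at minute 169.
After set dressing (finishes minute 44), the lighting setup can start at minute 44 and finishes at minute 64.
For actor marking: the lighting setup (finishes minute 64); set dressing (finishes minute 44). Taking the maximum gives a start of minute 64, and it finishes at 64 + 25 = minute 89.
Blocking has to wait for the lighting setup (finishes minute 64); camera build (finishes minute 109); set dressing (finishes minute 44). The latest of these is minute 109, so blocking runs minute 109 to 109 + 40 = minute 149.
All tasks are finished once the last one completes. Finish times: Set dressing at 44, The lighting setup at 64, Camera build at 109, Blocking at 149, Actor marking at 89, Rehearsal at 169. The latest is minute 169.

169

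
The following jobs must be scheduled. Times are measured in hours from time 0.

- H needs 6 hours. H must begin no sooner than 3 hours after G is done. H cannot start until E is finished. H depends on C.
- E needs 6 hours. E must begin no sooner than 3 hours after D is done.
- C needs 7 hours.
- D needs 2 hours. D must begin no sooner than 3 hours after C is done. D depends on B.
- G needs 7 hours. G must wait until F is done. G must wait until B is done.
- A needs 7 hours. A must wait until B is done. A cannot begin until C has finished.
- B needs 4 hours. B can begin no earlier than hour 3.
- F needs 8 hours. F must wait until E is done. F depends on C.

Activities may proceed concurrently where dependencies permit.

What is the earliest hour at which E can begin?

Nothing blocks C, so it runs from hour 0 to hour 7.
After its own release at hour 3, B can start at hour 3 and finishes at hour 7.
D needs all of C (finishes hour 7, plus 3-hour gap → hour 10); B (finishes hour 7). That puts its earliest start at hour 10; it finishes at 10 + 2 = hour 12.
E waits on D (finishes hour 12, plus 3-hour gap → hour 15), so the earliest it can start is hour 15.

15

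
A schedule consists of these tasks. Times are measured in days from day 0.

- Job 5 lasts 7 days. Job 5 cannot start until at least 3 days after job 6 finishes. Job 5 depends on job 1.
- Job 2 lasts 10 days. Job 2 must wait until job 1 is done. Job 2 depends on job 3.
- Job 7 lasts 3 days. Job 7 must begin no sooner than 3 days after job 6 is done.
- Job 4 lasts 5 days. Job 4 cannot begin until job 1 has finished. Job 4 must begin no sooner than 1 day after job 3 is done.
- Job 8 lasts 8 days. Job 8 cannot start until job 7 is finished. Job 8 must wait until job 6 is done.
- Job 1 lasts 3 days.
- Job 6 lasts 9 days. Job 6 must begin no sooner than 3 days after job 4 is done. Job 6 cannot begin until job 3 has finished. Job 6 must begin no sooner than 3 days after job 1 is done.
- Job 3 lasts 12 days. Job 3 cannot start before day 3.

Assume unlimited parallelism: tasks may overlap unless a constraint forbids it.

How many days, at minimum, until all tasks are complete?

47

Job 3 waits on its own release at day 3, so it starts at day 3 and finishes at 3 + 12 = day 15.
Nothing blocks job 1, so it runs from day 0 to day 3.
Job 4 has to wait for job 1 (finishes day 3); job 3 (finishes day 15, plus 1-day gap → day 16). The latest of these is day 16, so job 4 runs day 16 to 16 + 5 = day 21.
Job 6 has to wait for job 4 (finishes day 21, plus 3-day gap → day 24); job 3 (finishes day 15); job 1 (finishes day 3, plus 3-day gap → day 6). The latest of these is day 24, so job 6 runs day 24 to 24 + 9 = day 33.
Job 7 waits on job 6 (finishes day 33, plus 3-day gap → day 36), so it starts at day 36 and finishes at 36 + 3 = day 39.
Job 8 needs all of job 7 (finishes day 39); job 6 (finishes day 33). That puts its earliest start at day 39; it finishes at 39 + 8 = day 47.
Job 5 cannot start until job 6 (finishes day 33, plus 3-day gap → day 36); job 1 (finishes day 3). The controlling bound is day 36, so job 5 finishes at 36 + 7 = day 43.
Job 2 cannot start until job 1 (finishes day 3); job 3 (finishes day 15). The controlling bound is day 15, so job 2 finishes at 15 + 10 = day 25.
All tasks are finished once the last one completes. Finish times: Job 1 at 3, Job 2 at 25, Job 3 at 15, Job 4 at 21, Job 5 at 43, Job 6 at 33, Job 7 at 39, Job 8 at 47. The latest is day 47.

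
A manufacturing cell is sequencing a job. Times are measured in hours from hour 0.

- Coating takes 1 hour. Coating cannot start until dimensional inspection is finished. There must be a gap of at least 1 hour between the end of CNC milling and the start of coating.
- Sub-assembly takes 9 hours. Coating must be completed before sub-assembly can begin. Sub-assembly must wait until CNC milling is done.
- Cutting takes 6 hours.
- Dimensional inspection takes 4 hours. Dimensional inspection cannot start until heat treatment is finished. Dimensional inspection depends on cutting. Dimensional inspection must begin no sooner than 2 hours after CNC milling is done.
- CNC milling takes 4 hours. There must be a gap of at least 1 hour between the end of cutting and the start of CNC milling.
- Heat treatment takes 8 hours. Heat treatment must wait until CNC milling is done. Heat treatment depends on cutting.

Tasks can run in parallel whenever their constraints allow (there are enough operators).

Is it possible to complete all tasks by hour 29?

No

Nothing blocks cutting, so it runs from hour 0 to hour 6.
CNC milling cannot begin until cutting (finishes hour 6, plus 1-hour gap → hour 7). It runs from hour 7 to 7 + 4 = hour 11.
Heat treatment has to wait for CNC milling (finishes hour 11); cutting (finishes hour 6). The latest of these is hour 11, so heat treatment runs hour 11 to 11 + 8 = hour 19.
For dimensional inspection: heat treatment (finishes hour 19); cutting (finishes hour 6); CNC milling (finishes hour 11, plus 2-hour gap → hour 13). Taking the maximum gives a start of hour 19, and it finishes at 19 + 4 = hour 23.
Coating cannot start until dimensional inspection (finishes hour 23); CNC milling (finishes hour 11, plus 1-hour gap → hour 12). The controlling bound is hour 23, so coating finishes at 23 + 1 = hour 24.
Sub-assembly needs all of coating (finishes hour 24); CNC milling (finishes hour 11). That puts its earliest start at hour 24; it finishes at 24 + 9 = hour 33.
The earliest everything can be done is hour 33, which is after the deadline of 29, so it is not possible.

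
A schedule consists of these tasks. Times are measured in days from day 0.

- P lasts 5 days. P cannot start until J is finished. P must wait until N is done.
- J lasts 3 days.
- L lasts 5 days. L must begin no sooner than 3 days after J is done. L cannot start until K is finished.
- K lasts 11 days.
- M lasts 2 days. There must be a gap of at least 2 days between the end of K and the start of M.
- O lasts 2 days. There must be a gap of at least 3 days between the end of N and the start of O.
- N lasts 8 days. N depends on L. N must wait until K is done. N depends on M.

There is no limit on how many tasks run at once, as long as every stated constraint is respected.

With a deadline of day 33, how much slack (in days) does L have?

K can start immediately at day 0; it finishes at day 11.
Nothing blocks J, so it runs from day 0 to day 3.
L cannot start until J (finishes day 3, plus 3-day gap → day 6); K (finishes day 11). The controlling bound is day 11, so L finishes at 11 + 5 = day 16.

Working backward from the deadline:
To finish by day 33, O (duration 2) must start no later than day 31.
P must finish by day 33; it takes 5 days, so it must start by 33 − 5 = day 28.
N feeds O (must start by day 31, minus 3-day gap → day 28); P (must start by day 28). Taking the minimum, N must finish by day 28 and start by 28 − 8 = day 20.
L feeds into N (must start by day 20); so L must finish by day 20 and therefore start by day 15.
So L can start as early as day 11 and as late as day 15, giving 15 − 11 = 4 days of slack.

4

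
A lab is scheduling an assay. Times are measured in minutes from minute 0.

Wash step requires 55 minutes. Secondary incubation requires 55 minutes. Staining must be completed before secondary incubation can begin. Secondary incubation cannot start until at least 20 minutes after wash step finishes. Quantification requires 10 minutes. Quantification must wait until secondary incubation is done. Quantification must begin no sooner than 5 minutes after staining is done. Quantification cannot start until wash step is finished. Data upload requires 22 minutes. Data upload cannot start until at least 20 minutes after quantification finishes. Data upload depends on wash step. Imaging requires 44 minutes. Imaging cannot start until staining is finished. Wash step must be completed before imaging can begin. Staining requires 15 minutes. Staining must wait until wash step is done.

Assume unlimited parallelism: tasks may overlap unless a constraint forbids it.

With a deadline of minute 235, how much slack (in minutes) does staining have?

Wash step can start immediately at minute 0; it finishes at minute 55.
Staining cannot begin until wash step (finishes minute 55). It runs from minute 55 to 55 + 15 = minute 70.

Working backward from the deadline:
Nothing follows data upload; the deadline of minute 235 is its only limit. It must start by 235 − 22 = minute 213.
Quantification feeds into data upload (must start by minute 213, minus 20-minute gap → minute 193); so quantification must finish by minute 193 and therefore start by minute 183.
Secondary incubation feeds into quantification (must start by minute 183); so secondary incubation must finish by minute 183 and therefore start by minute 128.
Imaging must finish by minute 235; it takes 44 minutes, so it must start by 235 − 44 = minute 191.
For staining: secondary incubation (must start by minute 128); imaging (must start by minute 191); quantification (must start by minute 183, minus 5-minute gap → minute 178). The most restrictive is minute 128; with a 15-minute duration, staining must start by minute 113.
So staining can start as early as minute 55 and as late as minute 113, giving 113 − 55 = 58 minutes of slack.

58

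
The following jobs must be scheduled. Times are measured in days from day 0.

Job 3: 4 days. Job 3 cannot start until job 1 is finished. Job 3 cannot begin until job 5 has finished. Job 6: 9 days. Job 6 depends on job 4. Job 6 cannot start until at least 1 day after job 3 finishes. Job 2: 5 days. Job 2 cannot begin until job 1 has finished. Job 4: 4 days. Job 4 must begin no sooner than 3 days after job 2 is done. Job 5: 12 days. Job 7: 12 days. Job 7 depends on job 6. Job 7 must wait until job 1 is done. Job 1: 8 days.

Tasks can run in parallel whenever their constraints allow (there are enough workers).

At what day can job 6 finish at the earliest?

29

Nothing blocks job 5, so it runs from day 0 to day 12.
Nothing blocks job 1, so it runs from day 0 to day 8.
For job 3: job 1 (finishes day 8); job 5 (finishes day 12). Taking the maximum gives a start of day 12, and it finishes at 12 + 4 = day 16.
After job 1 (finishes day 8), job 2 can start at day 8 and finishes at day 13.
Job 4 waits on job 2 (finishes day 13, plus 3-day gap → day 16), so it starts at day 16 and finishes at 16 + 4 = day 20.
For job 6: job 4 (finishes day 20); job 3 (finishes day 16, plus 1-day gap → day 17). Taking the maximum gives a start of day 20, and it finishes at 20 + 9 = day 29.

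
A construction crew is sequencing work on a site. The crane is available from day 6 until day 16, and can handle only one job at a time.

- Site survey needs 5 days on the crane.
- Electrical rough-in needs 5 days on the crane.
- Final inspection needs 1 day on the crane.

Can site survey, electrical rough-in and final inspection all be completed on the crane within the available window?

The crane window is 16 − 6 = 10 days.
Running back to back, the jobs need 5 + 5 + 1 = 11 days on the crane.
Since 11 > 10, they cannot all fit.

No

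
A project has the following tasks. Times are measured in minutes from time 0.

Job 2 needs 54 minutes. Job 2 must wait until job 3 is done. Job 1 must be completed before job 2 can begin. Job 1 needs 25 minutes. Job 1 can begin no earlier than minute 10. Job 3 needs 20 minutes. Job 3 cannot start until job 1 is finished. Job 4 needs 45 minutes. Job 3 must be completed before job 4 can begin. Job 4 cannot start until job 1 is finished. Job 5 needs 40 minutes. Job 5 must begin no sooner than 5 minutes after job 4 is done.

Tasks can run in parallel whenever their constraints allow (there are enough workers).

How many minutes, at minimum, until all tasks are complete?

145

Job 1 waits on its own release at minute 10, so it starts at minute 10 and finishes at 10 + 25 = minute 35.
After job 1 (finishes minute 35), job 3 can start at minute 35 and finishes at minute 55.
Job 4 has to wait for job 3 (finishes minute 55); job 1 (finishes minute 35). The latest of these is minute 55, so job 4 runs minute 55 to 55 + 45 = minute 100.
Job 5 waits on job 4 (finishes minute 100, plus 5-minute gap → minute 105), so it starts at minute 105 and finishes at 105 + 40 = minute 145.
Job 2 has to wait for job 3 (finishes minute 55); job 1 (finishes minute 35). The latest of these is minute 55, so job 2 runs minute 55 to 55 + 54 = minute 109.
All tasks are finished once the last one completes. Finish times: Job 1 at 35, Job 2 at 109, Job 3 at 55, Job 4 at 100, Job 5 at 145. The latest is minute 145.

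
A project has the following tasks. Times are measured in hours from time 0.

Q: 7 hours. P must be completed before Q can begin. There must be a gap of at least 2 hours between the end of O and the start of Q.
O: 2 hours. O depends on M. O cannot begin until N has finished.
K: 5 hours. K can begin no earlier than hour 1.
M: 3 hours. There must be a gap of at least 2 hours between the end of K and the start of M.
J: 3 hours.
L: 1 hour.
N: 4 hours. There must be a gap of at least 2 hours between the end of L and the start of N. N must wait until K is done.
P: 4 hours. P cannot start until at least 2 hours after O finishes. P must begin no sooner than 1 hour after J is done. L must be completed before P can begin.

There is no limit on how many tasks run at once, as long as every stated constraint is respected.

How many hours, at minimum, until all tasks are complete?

26

L can start immediately at hour 0; it finishes at hour 1.
K cannot begin until its own release at hour 1. It runs from hour 1 to 1 + 5 = hour 6.
N cannot start until L (finishes hour 1, plus 2-hour gap → hour 3); K (finishes hour 6). The controlling bound is hour 6, so N finishes at 6 + 4 = hour 10.
After K (finishes hour 6, plus 2-hour gap → hour 8), M can start at hour 8 and finishes at hour 11.
For O: M (finishes hour 11); N (finishes hour 10). Taking the maximum gives a start of hour 11, and it finishes at 11 + 2 = hour 13.
J can start immediately at hour 0; it finishes at hour 3.
For P: O (finishes hour 13, plus 2-hour gap → hour 15); J (finishes hour 3, plus 1-hour gap → hour 4); L (finishes hour 1). Taking the maximum gives a start of hour 15, and it finishes at 15 + 4 = hour 19.
Q cannot start until P (finishes hour 19); O (finishes hour 13, plus 2-hour gap → hour 15). The controlling bound is hour 19, so Q finishes at 19 + 7 = hour 26.
All tasks are finished once the last one completes. Finish times: J at 3, K at 6, L at 1, M at 11, N at 10, O at 13, P at 19, Q at 26. The latest is hour 26.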